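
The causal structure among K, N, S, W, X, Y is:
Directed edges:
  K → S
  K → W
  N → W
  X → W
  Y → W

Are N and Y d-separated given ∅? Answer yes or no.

Yes — N ⊥ Y | ∅.

Bayes-Ball from N | ∅ reaches {W}.
Y ∉ reach(N|∅) ⇒ N ⊥ Y | ∅.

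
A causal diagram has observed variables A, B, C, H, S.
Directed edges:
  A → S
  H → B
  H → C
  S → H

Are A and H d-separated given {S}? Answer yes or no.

Yes — A ⊥ H | {S}.

Bayes-Ball from A | {S} reaches ∅.
H ∉ reach(A|{S}) ⇒ A ⊥ H | {S}.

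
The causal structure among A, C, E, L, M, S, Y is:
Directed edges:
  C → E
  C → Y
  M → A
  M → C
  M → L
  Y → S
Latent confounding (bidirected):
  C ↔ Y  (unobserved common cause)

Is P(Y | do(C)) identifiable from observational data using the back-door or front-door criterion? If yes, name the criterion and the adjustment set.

P(Y|do(C)): not identifiable (no BD/FD set).

desc(C)\{C}={E,S,Y}; candidates ⊆ {A,L,M}.
C↔Y: latent back-door arc(s) into C.
size 0: {}; under {} C still reaches {A,L,M,S,Y} ∋ Y.
size 1: {A}, {L}, {M}; under {A} C still reaches {L,M,S,Y} ∋ Y.
size 2: {A,L}, {A,M}, {L,M}; under {A,L} C still reaches {M,S,Y} ∋ Y.
C↔Y cannot be blocked by any observed set — no back-door set.
No mediator lies on a directed C→…→Y path.
Neither criterion identifies P(Y|do(C)) in this graph.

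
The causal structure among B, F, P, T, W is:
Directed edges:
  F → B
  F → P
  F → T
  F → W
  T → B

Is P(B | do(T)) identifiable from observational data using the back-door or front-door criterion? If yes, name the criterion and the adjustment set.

desc(T)\{T}={B}; candidates ⊆ {F,P,W}.
size 0: {}; under {} T still reaches {B,F,P,W} ∋ B.
{F}: T⊥B given {F} in G with T→· removed — back-door holds.
P(B|do(T)) = Σ_{F} P(B|T,F)·P(F).

P(B|do(T)): backdoor, adjust for {F}.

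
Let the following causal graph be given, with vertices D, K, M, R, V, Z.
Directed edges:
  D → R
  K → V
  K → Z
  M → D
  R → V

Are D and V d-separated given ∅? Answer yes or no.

Bayes-Ball from D | ∅ reaches {M,R,V}.
V ∈ reach(D|∅) ⇒ D ⊥̸ V | ∅.

No — D and V are d-connected given ∅.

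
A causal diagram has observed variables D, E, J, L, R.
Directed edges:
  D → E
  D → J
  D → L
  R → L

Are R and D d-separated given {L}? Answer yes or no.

No — R and D are d-connected given {L}.

Bayes-Ball from R | {L} reaches {D,E,J}.
D ∈ reach(R|{L}) ⇒ R ⊥̸ D | {L}.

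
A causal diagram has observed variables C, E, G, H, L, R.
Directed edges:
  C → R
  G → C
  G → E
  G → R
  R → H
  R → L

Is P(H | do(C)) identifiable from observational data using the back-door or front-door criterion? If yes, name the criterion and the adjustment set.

desc(C)\{C}={H,L,R}; candidates ⊆ {E,G}.
size 0: {}; under {} C still reaches {E,G,H,L,R} ∋ H.
{G}: C⊥H given {G} in G with C→· removed — back-door holds.
P(H|do(C)) = Σ_{G} P(H|C,G)·P(G).

P(H|do(C)): backdoor, adjust for {G}.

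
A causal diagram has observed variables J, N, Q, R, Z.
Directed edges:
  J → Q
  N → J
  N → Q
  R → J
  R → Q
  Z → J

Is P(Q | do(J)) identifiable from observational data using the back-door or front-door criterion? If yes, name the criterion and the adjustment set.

P(Q|do(J)): backdoor, adjust for {N, R}.

desc(J)\{J}={Q}; candidates ⊆ {N,R,Z}.
size 0: {}; under {} J still reaches {N,Q,R,Z} ∋ Q.
size 1: {N}, {R}, {Z}; under {N} J still reaches {Q,R,Z} ∋ Q.
{N,R}: J⊥Q given {N,R} in G with J→· removed — back-door holds.
P(Q|do(J)) = Σ_{N,R} P(Q|J,N,R)·P(N,R).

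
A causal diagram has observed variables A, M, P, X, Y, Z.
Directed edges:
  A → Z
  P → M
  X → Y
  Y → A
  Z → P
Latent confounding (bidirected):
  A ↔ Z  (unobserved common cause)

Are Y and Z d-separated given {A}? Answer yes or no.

Bayes-Ball from Y | {A} reaches {M,P,X,Z}.
Z ∈ reach(Y|{A}) ⇒ Y ⊥̸ Z | {A}.

No — Y and Z are d-connected given {A}.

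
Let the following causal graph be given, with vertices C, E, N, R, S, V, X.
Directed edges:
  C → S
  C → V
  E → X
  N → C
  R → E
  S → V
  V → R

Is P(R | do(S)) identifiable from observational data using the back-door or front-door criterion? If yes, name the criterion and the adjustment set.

P(R|do(S)): backdoor, adjust for {C}.

desc(S)\{S}={E,R,V,X}; candidates ⊆ {C,N}.
size 0: {}; under {} S still reaches {C,E,N,R,V,X} ∋ R.
{C}: S⊥R given {C} in G with S→· removed — back-door holds.
P(R|do(S)) = Σ_{C} P(R|S,C)·P(C).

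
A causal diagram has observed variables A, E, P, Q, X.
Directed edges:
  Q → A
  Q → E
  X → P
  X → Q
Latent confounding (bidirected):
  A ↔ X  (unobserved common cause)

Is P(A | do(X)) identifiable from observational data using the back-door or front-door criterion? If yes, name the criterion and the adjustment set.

P(A|do(X)): frontdoor, adjust for {Q}.

desc(X)\{X}={A,E,P,Q}; candidates ⊆ {—}.
X↔A: latent back-door arc(s) into X.
size 0: {}; under {} X still reaches {A} ∋ A.
X↔A cannot be blocked by any observed set — no back-door set.
{Q}: (i) intercepts every directed X→A path; (ii) no back-door X→{Q}; (iii) {X} blocks every back-door {Q}→A. Front-door holds.
P(A|do(X)) = Σ_{Q} P(Q|X) Σ_{X'} P(A|Q,X')P(X').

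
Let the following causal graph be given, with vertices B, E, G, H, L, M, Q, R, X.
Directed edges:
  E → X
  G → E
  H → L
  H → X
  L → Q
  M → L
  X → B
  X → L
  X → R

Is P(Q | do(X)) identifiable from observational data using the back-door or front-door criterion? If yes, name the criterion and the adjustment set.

P(Q|do(X)): backdoor, adjust for {H}.

desc(X)\{X}={B,L,Q,R}; candidates ⊆ {E,G,H,M}.
size 0: {}; under {} X still reaches {E,G,H,L,Q} ∋ Q.
{H}: X⊥Q given {H} in G with X→· removed — back-door holds.
P(Q|do(X)) = Σ_{H} P(Q|X,H)·P(H).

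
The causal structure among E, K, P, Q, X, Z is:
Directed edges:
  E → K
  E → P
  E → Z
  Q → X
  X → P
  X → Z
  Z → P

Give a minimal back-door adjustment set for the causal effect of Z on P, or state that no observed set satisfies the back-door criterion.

desc(Z)\{Z}={P}; candidates ⊆ {E,K,Q,X}.
size 0: {}; under {} Z still reaches {E,K,P,Q,X} ∋ P.
size 1: {E}, {K}, {Q} …(+1); under {E} Z still reaches {P,Q,X} ∋ P.
{E,X}: Z⊥P given {E,X} in G with Z→· removed — back-door holds.

Z→P: minimal back-door set {E, X}.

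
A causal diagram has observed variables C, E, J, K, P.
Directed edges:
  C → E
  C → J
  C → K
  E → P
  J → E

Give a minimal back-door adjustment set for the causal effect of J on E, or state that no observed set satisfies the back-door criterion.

J→E: minimal back-door set {C}.

desc(J)\{J}={E,P}; candidates ⊆ {C,K}.
size 0: {}; under {} J still reaches {C,E,K,P} ∋ E.
{C}: J⊥E given {C} in G with J→· removed — back-door holds.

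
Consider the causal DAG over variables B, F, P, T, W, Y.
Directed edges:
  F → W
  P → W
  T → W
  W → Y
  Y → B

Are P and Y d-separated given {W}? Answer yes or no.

Yes — P ⊥ Y | {W}.

Bayes-Ball from P | {W} reaches {F,T}.
Y ∉ reach(P|{W}) ⇒ P ⊥ Y | {W}.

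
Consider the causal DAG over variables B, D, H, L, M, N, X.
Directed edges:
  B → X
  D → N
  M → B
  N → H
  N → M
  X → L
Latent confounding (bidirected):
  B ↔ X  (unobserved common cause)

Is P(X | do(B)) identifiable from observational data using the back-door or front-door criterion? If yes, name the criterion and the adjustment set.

P(X|do(B)): not identifiable (no BD/FD set).

desc(B)\{B}={L,X}; candidates ⊆ {D,H,M,N}.
B↔X: latent back-door arc(s) into B.
size 0: {}; under {} B still reaches {D,H,L,M,N,X} ∋ X.
size 1: {D}, {H}, {M} …(+1); under {D} B still reaches {H,L,M,N,X} ∋ X.
size 2: {D,H}, {D,M}, {D,N} …(+3); under {D,H} B still reaches {L,M,N,X} ∋ X.
B↔X cannot be blocked by any observed set — no back-door set.
No mediator lies on a directed B→…→X path.
Neither criterion identifies P(X|do(B)) in this graph.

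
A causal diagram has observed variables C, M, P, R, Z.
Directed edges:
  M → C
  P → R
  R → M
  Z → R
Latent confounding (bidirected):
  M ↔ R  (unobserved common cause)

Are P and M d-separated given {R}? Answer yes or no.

No — P and M are d-connected given {R}.

Bayes-Ball from P | {R} reaches {C,M,Z}.
M ∈ reach(P|{R}) ⇒ P ⊥̸ M | {R}.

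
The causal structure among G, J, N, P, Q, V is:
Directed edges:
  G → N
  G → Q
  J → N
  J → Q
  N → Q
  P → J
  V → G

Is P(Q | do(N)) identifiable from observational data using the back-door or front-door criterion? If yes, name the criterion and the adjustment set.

desc(N)\{N}={Q}; candidates ⊆ {G,J,P,V}.
size 0: {}; under {} N still reaches {G,J,P,Q,V} ∋ Q.
size 1: {G}, {J}, {P} …(+1); under {G} N still reaches {J,P,Q} ∋ Q.
{G,J}: N⊥Q given {G,J} in G with N→· removed — back-door holds.
P(Q|do(N)) = Σ_{G,J} P(Q|N,G,J)·P(G,J).

P(Q|do(N)): backdoor, adjust for {G, J}.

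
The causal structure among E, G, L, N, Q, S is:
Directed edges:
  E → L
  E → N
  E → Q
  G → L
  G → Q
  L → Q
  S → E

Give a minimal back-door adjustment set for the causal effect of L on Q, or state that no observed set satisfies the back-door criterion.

L→Q: minimal back-door set {E, G}.

desc(L)\{L}={Q}; candidates ⊆ {E,G,N,S}.
size 0: {}; under {} L still reaches {E,G,N,Q,S} ∋ Q.
size 1: {E}, {G}, {N} …(+1); under {E} L still reaches {G,Q} ∋ Q.
{E,G}: L⊥Q given {E,G} in G with L→· removed — back-door holds.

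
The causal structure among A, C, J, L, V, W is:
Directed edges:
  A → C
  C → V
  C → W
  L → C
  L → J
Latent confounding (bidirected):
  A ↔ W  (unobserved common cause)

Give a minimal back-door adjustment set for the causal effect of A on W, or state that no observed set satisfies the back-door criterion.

A→W: no observed back-door set.

desc(A)\{A}={C,V,W}; candidates ⊆ {J,L}.
A↔W: latent back-door arc(s) into A.
size 0: {}; under {} A still reaches {W} ∋ W.
size 1: {J}, {L}; under {J} A still reaches {W} ∋ W.
size 2: {J,L}; under {J,L} A still reaches {W} ∋ W.
A↔W cannot be blocked by any observed set — no back-door set.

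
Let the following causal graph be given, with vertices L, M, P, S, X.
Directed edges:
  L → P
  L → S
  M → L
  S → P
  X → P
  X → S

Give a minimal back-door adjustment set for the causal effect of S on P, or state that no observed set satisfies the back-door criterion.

S→P: minimal back-door set {L, X}.

desc(S)\{S}={P}; candidates ⊆ {L,M,X}.
size 0: {}; under {} S still reaches {L,M,P,X} ∋ P.
size 1: {L}, {M}, {X}; under {L} S still reaches {P,X} ∋ P.
{L,X}: S⊥P given {L,X} in G with S→· removed — back-door holds.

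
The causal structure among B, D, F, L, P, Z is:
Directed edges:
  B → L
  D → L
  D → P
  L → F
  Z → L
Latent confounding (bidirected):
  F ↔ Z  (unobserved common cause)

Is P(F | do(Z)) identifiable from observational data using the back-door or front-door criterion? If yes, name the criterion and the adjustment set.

P(F|do(Z)): frontdoor, adjust for {L}.

desc(Z)\{Z}={F,L}; candidates ⊆ {B,D,P}.
Z↔F: latent back-door arc(s) into Z.
size 0: {}; under {} Z still reaches {F} ∋ F.
size 1: {B}, {D}, {P}; under {B} Z still reaches {F} ∋ F.
size 2: {B,D}, {B,P}, {D,P}; under {B,D} Z still reaches {F} ∋ F.
Z↔F cannot be blocked by any observed set — no back-door set.
{L}: (i) intercepts every directed Z→F path; (ii) no back-door Z→{L}; (iii) {Z} blocks every back-door {L}→F. Front-door holds.
P(F|do(Z)) = Σ_{L} P(L|Z) Σ_{Z'} P(F|L,Z')P(Z').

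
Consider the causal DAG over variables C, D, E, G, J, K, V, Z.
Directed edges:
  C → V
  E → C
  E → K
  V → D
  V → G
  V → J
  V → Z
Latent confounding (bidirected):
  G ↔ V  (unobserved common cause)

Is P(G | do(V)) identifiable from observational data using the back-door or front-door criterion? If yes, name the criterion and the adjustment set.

P(G|do(V)): not identifiable (no BD/FD set).

desc(V)\{V}={D,G,J,Z}; candidates ⊆ {C,E,K}.
V↔G: latent back-door arc(s) into V.
size 0: {}; under {} V still reaches {C,E,G,K} ∋ G.
size 1: {C}, {E}, {K}; under {C} V still reaches {G} ∋ G.
size 2: {C,E}, {C,K}, {E,K}; under {C,E} V still reaches {G} ∋ G.
V↔G cannot be blocked by any observed set — no back-door set.
No mediator lies on a directed V→…→G path.
Neither criterion identifies P(G|do(V)) in this graph.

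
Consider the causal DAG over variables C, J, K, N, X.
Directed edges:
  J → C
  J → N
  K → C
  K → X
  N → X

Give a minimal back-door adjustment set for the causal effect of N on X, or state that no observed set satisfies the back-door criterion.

N→X: minimal back-door set ∅.

desc(N)\{N}={X}; candidates ⊆ {C,J,K}.
∅: N⊥X given ∅ in G with N→· removed — back-door holds.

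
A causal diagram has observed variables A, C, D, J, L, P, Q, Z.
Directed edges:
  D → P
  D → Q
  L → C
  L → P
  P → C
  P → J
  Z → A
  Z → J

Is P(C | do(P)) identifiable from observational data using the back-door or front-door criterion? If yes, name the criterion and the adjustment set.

P(C|do(P)): backdoor, adjust for {L}.

desc(P)\{P}={C,J}; candidates ⊆ {A,D,L,Q,Z}.
size 0: {}; under {} P still reaches {C,D,L,Q} ∋ C.
{L}: P⊥C given {L} in G with P→· removed — back-door holds.
P(C|do(P)) = Σ_{L} P(C|P,L)·P(L).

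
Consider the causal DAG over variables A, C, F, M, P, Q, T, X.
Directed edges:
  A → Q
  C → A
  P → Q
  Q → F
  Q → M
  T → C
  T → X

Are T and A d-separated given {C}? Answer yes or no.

Bayes-Ball from T | {C} reaches {X}.
A ∉ reach(T|{C}) ⇒ T ⊥ A | {C}.

Yes — T ⊥ A | {C}.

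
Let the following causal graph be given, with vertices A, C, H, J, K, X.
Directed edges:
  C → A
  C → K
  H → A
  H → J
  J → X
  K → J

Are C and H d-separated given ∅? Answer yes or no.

Yes — C ⊥ H | ∅.

Bayes-Ball from C | ∅ reaches {A,J,K,X}.
H ∉ reach(C|∅) ⇒ C ⊥ H | ∅.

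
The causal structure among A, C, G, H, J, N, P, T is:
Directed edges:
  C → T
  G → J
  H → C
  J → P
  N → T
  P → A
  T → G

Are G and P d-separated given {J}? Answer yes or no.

Yes — G ⊥ P | {J}.

Bayes-Ball from G | {J} reaches {C,H,N,T}.
P ∉ reach(G|{J}) ⇒ G ⊥ P | {J}.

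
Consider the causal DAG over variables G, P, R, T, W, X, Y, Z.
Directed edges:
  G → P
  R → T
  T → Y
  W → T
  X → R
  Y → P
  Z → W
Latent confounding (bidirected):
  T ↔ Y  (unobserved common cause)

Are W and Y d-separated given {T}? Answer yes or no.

Bayes-Ball from W | {T} reaches {P,R,X,Y,Z}.
Y ∈ reach(W|{T}) ⇒ W ⊥̸ Y | {T}.

No — W and Y are d-connected given {T}.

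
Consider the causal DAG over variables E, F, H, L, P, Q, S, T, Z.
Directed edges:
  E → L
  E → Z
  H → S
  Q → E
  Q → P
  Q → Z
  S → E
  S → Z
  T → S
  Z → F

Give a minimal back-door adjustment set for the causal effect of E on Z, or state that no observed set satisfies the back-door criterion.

E→Z: minimal back-door set {Q, S}.

desc(E)\{E}={F,L,Z}; candidates ⊆ {H,P,Q,S,T}.
size 0: {}; under {} E still reaches {F,H,P,Q,S,T,Z} ∋ Z.
size 1: {H}, {P}, {Q} …(+2); under {H} E still reaches {F,P,Q,S,T,Z} ∋ Z.
{Q,S}: E⊥Z given {Q,S} in G with E→· removed — back-door holds.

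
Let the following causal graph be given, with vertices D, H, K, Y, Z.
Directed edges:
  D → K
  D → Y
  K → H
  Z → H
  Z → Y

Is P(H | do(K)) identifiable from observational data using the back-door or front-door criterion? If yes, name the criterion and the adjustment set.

P(H|do(K)): backdoor, adjust for ∅.

desc(K)\{K}={H}; candidates ⊆ {D,Y,Z}.
∅: K⊥H given ∅ in G with K→· removed — back-door holds.
P(H|do(K)) = P(H|K) — no adjustment needed.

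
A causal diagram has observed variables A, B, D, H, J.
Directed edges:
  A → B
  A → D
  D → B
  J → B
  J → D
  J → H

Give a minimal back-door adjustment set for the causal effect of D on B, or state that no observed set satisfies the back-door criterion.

D→B: minimal back-door set {A, J}.

desc(D)\{D}={B}; candidates ⊆ {A,H,J}.
size 0: {}; under {} D still reaches {A,B,H,J} ∋ B.
size 1: {A}, {H}, {J}; under {A} D still reaches {B,H,J} ∋ B.
{A,J}: D⊥B given {A,J} in G with D→· removed — back-door holds.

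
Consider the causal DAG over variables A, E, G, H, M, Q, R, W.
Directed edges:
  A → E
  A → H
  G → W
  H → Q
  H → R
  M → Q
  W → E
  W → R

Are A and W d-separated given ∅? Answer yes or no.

Yes — A ⊥ W | ∅.

Bayes-Ball from A | ∅ reaches {E,H,Q,R}.
W ∉ reach(A|∅) ⇒ A ⊥ W | ∅.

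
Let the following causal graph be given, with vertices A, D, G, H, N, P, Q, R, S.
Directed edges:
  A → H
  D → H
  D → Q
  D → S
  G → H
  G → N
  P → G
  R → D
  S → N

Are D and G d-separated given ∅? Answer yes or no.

Yes — D ⊥ G | ∅.

Bayes-Ball from D | ∅ reaches {H,N,Q,R,S}.
G ∉ reach(D|∅) ⇒ D ⊥ G | ∅.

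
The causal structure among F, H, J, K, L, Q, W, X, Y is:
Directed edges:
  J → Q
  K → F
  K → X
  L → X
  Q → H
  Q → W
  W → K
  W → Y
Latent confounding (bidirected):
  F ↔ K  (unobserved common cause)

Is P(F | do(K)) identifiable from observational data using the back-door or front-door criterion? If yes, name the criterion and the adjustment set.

desc(K)\{K}={F,X}; candidates ⊆ {H,J,L,Q,W,Y}.
K↔F: latent back-door arc(s) into K.
size 0: {}; under {} K still reaches {F,H,J,Q,W,Y} ∋ F.
size 1: {H}, {J}, {L} …(+3); under {H} K still reaches {F,J,Q,W,Y} ∋ F.
size 2: {H,J}, {H,L}, {H,Q} …(+12); under {H,J} K still reaches {F,Q,W,Y} ∋ F.
K↔F cannot be blocked by any observed set — no back-door set.
No mediator lies on a directed K→…→F path.
Neither criterion identifies P(F|do(K)) in this graph.

P(F|do(K)): not identifiable (no BD/FD set).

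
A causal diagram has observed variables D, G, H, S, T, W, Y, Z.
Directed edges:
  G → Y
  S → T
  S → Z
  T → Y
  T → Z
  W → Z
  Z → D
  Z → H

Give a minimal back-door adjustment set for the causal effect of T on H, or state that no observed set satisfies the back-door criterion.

desc(T)\{T}={D,H,Y,Z}; candidates ⊆ {G,S,W}.
size 0: {}; under {} T still reaches {D,H,S,Z} ∋ H.
{S}: T⊥H given {S} in G with T→· removed — back-door holds.

T→H: minimal back-door set {S}.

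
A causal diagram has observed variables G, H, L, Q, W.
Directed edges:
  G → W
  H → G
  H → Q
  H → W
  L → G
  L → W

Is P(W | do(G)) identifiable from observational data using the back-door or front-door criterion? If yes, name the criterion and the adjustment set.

desc(G)\{G}={W}; candidates ⊆ {H,L,Q}.
size 0: {}; under {} G still reaches {H,L,Q,W} ∋ W.
size 1: {H}, {L}, {Q}; under {H} G still reaches {L,W} ∋ W.
{H,L}: G⊥W given {H,L} in G with G→· removed — back-door holds.
P(W|do(G)) = Σ_{H,L} P(W|G,H,L)·P(H,L).

P(W|do(G)): backdoor, adjust for {H, L}.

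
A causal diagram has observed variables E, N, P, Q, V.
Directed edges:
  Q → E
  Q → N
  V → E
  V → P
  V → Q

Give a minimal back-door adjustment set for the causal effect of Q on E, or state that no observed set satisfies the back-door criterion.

Q→E: minimal back-door set {V}.

desc(Q)\{Q}={E,N}; candidates ⊆ {P,V}.
size 0: {}; under {} Q still reaches {E,P,V} ∋ E.
{V}: Q⊥E given {V} in G with Q→· removed — back-door holds.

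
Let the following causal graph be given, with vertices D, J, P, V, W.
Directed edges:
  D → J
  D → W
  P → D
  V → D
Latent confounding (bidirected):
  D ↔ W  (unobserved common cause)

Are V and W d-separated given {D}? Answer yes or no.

No — V and W are d-connected given {D}.

Bayes-Ball from V | {D} reaches {P,W}.
W ∈ reach(V|{D}) ⇒ V ⊥̸ W | {D}.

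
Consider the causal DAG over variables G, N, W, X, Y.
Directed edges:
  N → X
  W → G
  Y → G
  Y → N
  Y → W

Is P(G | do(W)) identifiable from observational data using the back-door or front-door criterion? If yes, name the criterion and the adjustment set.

desc(W)\{W}={G}; candidates ⊆ {N,X,Y}.
size 0: {}; under {} W still reaches {G,N,X,Y} ∋ G.
{Y}: W⊥G given {Y} in G with W→· removed — back-door holds.
P(G|do(W)) = Σ_{Y} P(G|W,Y)·P(Y).

P(G|do(W)): backdoor, adjust for {Y}.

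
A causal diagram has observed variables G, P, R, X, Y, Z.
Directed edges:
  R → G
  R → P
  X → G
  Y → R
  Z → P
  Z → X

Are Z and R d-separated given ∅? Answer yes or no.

Yes — Z ⊥ R | ∅.

Bayes-Ball from Z | ∅ reaches {G,P,X}.
R ∉ reach(Z|∅) ⇒ Z ⊥ R | ∅.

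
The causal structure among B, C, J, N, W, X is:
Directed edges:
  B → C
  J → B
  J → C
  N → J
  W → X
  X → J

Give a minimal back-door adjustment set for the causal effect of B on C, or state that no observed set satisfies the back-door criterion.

desc(B)\{B}={C}; candidates ⊆ {J,N,W,X}.
size 0: {}; under {} B still reaches {C,J,N,W,X} ∋ C.
{J}: B⊥C given {J} in G with B→· removed — back-door holds.

B→C: minimal back-door set {J}.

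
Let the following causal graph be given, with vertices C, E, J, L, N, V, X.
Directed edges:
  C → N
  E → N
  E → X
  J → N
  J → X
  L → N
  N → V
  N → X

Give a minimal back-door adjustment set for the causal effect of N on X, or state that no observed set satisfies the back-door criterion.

N→X: minimal back-door set {E, J}.

desc(N)\{N}={V,X}; candidates ⊆ {C,E,J,L}.
size 0: {}; under {} N still reaches {C,E,J,L,X} ∋ X.
size 1: {C}, {E}, {J} …(+1); under {C} N still reaches {E,J,L,X} ∋ X.
{E,J}: N⊥X given {E,J} in G with N→· removed — back-door holds.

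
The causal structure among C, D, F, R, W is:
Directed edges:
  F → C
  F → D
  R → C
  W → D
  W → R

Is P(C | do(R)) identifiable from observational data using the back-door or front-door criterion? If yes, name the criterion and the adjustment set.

desc(R)\{R}={C}; candidates ⊆ {D,F,W}.
∅: R⊥C given ∅ in G with R→· removed — back-door holds.
P(C|do(R)) = P(C|R) — no adjustment needed.

P(C|do(R)): backdoor, adjust for ∅.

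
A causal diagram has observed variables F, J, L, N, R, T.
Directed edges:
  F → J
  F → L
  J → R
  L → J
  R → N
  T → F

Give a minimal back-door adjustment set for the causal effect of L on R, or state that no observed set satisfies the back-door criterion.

desc(L)\{L}={J,N,R}; candidates ⊆ {F,T}.
size 0: {}; under {} L still reaches {F,J,N,R,T} ∋ R.
{F}: L⊥R given {F} in G with L→· removed — back-door holds.

L→R: minimal back-door set {F}.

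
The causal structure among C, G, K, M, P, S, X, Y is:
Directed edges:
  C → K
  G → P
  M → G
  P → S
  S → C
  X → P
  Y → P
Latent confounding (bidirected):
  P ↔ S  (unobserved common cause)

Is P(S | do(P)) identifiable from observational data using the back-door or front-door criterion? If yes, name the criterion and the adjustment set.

P(S|do(P)): not identifiable (no BD/FD set).

desc(P)\{P}={C,K,S}; candidates ⊆ {G,M,X,Y}.
P↔S: latent back-door arc(s) into P.
size 0: {}; under {} P still reaches {C,G,K,M,S,X,Y} ∋ S.
size 1: {G}, {M}, {X} …(+1); under {G} P still reaches {C,K,S,X,Y} ∋ S.
size 2: {G,M}, {G,X}, {G,Y} …(+3); under {G,M} P still reaches {C,K,S,X,Y} ∋ S.
P↔S cannot be blocked by any observed set — no back-door set.
No mediator lies on a directed P→…→S path.
Neither criterion identifies P(S|do(P)) in this graph.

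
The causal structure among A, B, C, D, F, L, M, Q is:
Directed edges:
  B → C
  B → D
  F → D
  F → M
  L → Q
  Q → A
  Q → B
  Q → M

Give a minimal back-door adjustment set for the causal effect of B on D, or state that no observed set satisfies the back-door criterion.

desc(B)\{B}={C,D}; candidates ⊆ {A,F,L,M,Q}.
∅: B⊥D given ∅ in G with B→· removed — back-door holds.

B→D: minimal back-door set ∅.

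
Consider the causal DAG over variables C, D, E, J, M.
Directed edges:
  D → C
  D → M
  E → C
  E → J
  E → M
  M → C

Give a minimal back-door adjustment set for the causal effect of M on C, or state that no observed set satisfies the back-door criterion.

M→C: minimal back-door set {D, E}.

desc(M)\{M}={C}; candidates ⊆ {D,E,J}.
size 0: {}; under {} M still reaches {C,D,E,J} ∋ C.
size 1: {D}, {E}, {J}; under {D} M still reaches {C,E,J} ∋ C.
{D,E}: M⊥C given {D,E} in G with M→· removed — back-door holds.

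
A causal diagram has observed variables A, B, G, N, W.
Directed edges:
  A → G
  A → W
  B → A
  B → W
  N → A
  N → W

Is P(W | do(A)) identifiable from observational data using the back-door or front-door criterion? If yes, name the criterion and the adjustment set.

desc(A)\{A}={G,W}; candidates ⊆ {B,N}.
size 0: {}; under {} A still reaches {B,N,W} ∋ W.
size 1: {B}, {N}; under {B} A still reaches {N,W} ∋ W.
{B,N}: A⊥W given {B,N} in G with A→· removed — back-door holds.
P(W|do(A)) = Σ_{B,N} P(W|A,B,N)·P(B,N).

P(W|do(A)): backdoor, adjust for {B, N}.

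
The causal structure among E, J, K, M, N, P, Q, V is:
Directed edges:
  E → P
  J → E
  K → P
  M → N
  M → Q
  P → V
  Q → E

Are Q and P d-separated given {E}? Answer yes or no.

Bayes-Ball from Q | {E} reaches {J,M,N}.
P ∉ reach(Q|{E}) ⇒ Q ⊥ P | {E}.

Yes — Q ⊥ P | {E}.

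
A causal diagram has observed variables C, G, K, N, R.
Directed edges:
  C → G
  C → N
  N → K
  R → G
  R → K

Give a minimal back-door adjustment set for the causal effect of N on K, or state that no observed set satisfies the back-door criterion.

desc(N)\{N}={K}; candidates ⊆ {C,G,R}.
∅: N⊥K given ∅ in G with N→· removed — back-door holds.

N→K: minimal back-door set ∅.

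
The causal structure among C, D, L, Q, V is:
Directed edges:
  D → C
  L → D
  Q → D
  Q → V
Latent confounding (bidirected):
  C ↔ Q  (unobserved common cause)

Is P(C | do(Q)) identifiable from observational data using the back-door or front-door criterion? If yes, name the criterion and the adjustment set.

P(C|do(Q)): frontdoor, adjust for {D}.

desc(Q)\{Q}={C,D,V}; candidates ⊆ {L}.
Q↔C: latent back-door arc(s) into Q.
size 0: {}; under {} Q still reaches {C} ∋ C.
size 1: {L}; under {L} Q still reaches {C} ∋ C.
Q↔C cannot be blocked by any observed set — no back-door set.
{D}: (i) intercepts every directed Q→C path; (ii) no back-door Q→{D}; (iii) {Q} blocks every back-door {D}→C. Front-door holds.
P(C|do(Q)) = Σ_{D} P(D|Q) Σ_{Q'} P(C|D,Q')P(Q').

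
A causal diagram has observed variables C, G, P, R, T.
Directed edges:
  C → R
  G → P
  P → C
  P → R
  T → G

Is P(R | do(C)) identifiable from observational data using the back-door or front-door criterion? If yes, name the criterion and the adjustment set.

P(R|do(C)): backdoor, adjust for {P}.

desc(C)\{C}={R}; candidates ⊆ {G,P,T}.
size 0: {}; under {} C still reaches {G,P,R,T} ∋ R.
{P}: C⊥R given {P} in G with C→· removed — back-door holds.
P(R|do(C)) = Σ_{P} P(R|C,P)·P(P).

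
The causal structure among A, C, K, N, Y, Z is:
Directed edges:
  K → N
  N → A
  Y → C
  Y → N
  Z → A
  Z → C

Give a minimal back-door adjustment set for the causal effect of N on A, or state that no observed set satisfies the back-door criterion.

N→A: minimal back-door set ∅.

desc(N)\{N}={A}; candidates ⊆ {C,K,Y,Z}.
∅: N⊥A given ∅ in G with N→· removed — back-door holds.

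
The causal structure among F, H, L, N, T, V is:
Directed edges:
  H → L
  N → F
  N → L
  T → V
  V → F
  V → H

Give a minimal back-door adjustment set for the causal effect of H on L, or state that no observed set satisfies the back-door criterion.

H→L: minimal back-door set ∅.

desc(H)\{H}={L}; candidates ⊆ {F,N,T,V}.
∅: H⊥L given ∅ in G with H→· removed — back-door holds.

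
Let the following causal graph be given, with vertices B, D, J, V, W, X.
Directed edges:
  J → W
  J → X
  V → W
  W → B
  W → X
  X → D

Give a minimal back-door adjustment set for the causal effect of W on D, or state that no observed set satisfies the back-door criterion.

W→D: minimal back-door set {J}.

desc(W)\{W}={B,D,X}; candidates ⊆ {J,V}.
size 0: {}; under {} W still reaches {D,J,V,X} ∋ D.
{J}: W⊥D given {J} in G with W→· removed — back-door holds.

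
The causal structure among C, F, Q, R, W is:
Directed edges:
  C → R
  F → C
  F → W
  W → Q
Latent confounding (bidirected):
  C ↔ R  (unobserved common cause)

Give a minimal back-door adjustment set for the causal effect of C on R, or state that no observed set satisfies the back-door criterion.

C→R: no observed back-door set.

desc(C)\{C}={R}; candidates ⊆ {F,Q,W}.
C↔R: latent back-door arc(s) into C.
size 0: {}; under {} C still reaches {F,Q,R,W} ∋ R.
size 1: {F}, {Q}, {W}; under {F} C still reaches {R} ∋ R.
size 2: {F,Q}, {F,W}, {Q,W}; under {F,Q} C still reaches {R} ∋ R.
C↔R cannot be blocked by any observed set — no back-door set.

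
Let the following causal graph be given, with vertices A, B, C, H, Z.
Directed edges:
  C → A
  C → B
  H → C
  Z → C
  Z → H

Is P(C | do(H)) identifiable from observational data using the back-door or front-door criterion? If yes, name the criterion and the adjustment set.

P(C|do(H)): backdoor, adjust for {Z}.

desc(H)\{H}={A,B,C}; candidates ⊆ {Z}.
size 0: {}; under {} H still reaches {A,B,C,Z} ∋ C.
{Z}: H⊥C given {Z} in G with H→· removed — back-door holds.
P(C|do(H)) = Σ_{Z} P(C|H,Z)·P(Z).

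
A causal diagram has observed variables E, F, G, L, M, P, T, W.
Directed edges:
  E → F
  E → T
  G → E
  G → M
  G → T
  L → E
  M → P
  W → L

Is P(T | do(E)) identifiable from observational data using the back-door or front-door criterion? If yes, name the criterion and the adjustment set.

P(T|do(E)): backdoor, adjust for {G}.

desc(E)\{E}={F,T}; candidates ⊆ {G,L,M,P,W}.
size 0: {}; under {} E still reaches {G,L,M,P,T,W} ∋ T.
{G}: E⊥T given {G} in G with E→· removed — back-door holds.
P(T|do(E)) = Σ_{G} P(T|E,G)·P(G).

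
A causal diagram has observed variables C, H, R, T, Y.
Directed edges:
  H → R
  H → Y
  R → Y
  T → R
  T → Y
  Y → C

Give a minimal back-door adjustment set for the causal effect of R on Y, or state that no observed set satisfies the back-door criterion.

R→Y: minimal back-door set {H, T}.

desc(R)\{R}={C,Y}; candidates ⊆ {H,T}.
size 0: {}; under {} R still reaches {C,H,T,Y} ∋ Y.
size 1: {H}, {T}; under {H} R still reaches {C,T,Y} ∋ Y.
{H,T}: R⊥Y given {H,T} in G with R→· removed — back-door holds.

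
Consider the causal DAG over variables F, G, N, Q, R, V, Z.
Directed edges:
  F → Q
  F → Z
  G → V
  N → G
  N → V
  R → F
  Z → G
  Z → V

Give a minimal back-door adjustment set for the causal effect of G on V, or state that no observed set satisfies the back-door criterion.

desc(G)\{G}={V}; candidates ⊆ {F,N,Q,R,Z}.
size 0: {}; under {} G still reaches {F,N,Q,R,V,Z} ∋ V.
size 1: {F}, {N}, {Q} …(+2); under {F} G still reaches {N,V,Z} ∋ V.
{N,Z}: G⊥V given {N,Z} in G with G→· removed — back-door holds.

G→V: minimal back-door set {N, Z}.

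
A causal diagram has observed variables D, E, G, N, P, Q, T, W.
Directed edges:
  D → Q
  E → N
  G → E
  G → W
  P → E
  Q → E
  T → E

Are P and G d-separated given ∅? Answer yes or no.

Yes — P ⊥ G | ∅.

Bayes-Ball from P | ∅ reaches {E,N}.
G ∉ reach(P|∅) ⇒ P ⊥ G | ∅.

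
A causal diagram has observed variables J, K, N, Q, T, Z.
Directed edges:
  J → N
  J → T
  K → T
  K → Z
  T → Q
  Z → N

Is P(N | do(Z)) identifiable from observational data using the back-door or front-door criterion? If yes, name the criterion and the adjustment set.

P(N|do(Z)): backdoor, adjust for ∅.

desc(Z)\{Z}={N}; candidates ⊆ {J,K,Q,T}.
∅: Z⊥N given ∅ in G with Z→· removed — back-door holds.
P(N|do(Z)) = P(N|Z) — no adjustment needed.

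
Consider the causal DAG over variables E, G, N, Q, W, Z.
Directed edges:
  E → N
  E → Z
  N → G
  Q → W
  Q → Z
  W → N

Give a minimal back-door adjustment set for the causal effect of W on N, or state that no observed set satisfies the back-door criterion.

desc(W)\{W}={G,N}; candidates ⊆ {E,Q,Z}.
∅: W⊥N given ∅ in G with W→· removed — back-door holds.

W→N: minimal back-door set ∅.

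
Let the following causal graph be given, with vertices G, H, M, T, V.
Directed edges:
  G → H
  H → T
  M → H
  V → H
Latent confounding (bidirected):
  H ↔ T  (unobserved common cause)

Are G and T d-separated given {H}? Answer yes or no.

No — G and T are d-connected given {H}.

Bayes-Ball from G | {H} reaches {M,T,V}.
T ∈ reach(G|{H}) ⇒ G ⊥̸ T | {H}.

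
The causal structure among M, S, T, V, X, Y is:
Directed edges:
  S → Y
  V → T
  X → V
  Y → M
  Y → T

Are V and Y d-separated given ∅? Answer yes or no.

Yes — V ⊥ Y | ∅.

Bayes-Ball from V | ∅ reaches {T,X}.
Y ∉ reach(V|∅) ⇒ V ⊥ Y | ∅.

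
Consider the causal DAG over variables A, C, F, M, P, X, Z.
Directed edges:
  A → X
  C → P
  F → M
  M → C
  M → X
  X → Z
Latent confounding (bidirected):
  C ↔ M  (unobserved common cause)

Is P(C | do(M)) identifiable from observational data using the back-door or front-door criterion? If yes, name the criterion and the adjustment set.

P(C|do(M)): not identifiable (no BD/FD set).

desc(M)\{M}={C,P,X,Z}; candidates ⊆ {A,F}.
M↔C: latent back-door arc(s) into M.
size 0: {}; under {} M still reaches {C,F,P} ∋ C.
size 1: {A}, {F}; under {A} M still reaches {C,F,P} ∋ C.
size 2: {A,F}; under {A,F} M still reaches {C,P} ∋ C.
M↔C cannot be blocked by any observed set — no back-door set.
No mediator lies on a directed M→…→C path.
Neither criterion identifies P(C|do(M)) in this graph.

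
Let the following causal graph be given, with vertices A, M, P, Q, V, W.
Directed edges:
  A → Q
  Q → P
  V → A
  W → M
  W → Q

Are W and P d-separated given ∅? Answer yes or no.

Bayes-Ball from W | ∅ reaches {M,P,Q}.
P ∈ reach(W|∅) ⇒ W ⊥̸ P | ∅.

No — W and P are d-connected given ∅.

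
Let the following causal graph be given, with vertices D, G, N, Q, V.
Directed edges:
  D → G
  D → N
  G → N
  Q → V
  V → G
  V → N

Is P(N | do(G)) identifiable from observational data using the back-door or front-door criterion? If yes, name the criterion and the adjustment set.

P(N|do(G)): backdoor, adjust for {D, V}.

desc(G)\{G}={N}; candidates ⊆ {D,Q,V}.
size 0: {}; under {} G still reaches {D,N,Q,V} ∋ N.
size 1: {D}, {Q}, {V}; under {D} G still reaches {N,Q,V} ∋ N.
{D,V}: G⊥N given {D,V} in G with G→· removed — back-door holds.
P(N|do(G)) = Σ_{D,V} P(N|G,D,V)·P(D,V).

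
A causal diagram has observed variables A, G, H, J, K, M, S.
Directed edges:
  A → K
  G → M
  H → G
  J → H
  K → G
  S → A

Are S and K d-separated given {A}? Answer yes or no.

Yes — S ⊥ K | {A}.

Bayes-Ball from S | {A} reaches ∅.
K ∉ reach(S|{A}) ⇒ S ⊥ K | {A}.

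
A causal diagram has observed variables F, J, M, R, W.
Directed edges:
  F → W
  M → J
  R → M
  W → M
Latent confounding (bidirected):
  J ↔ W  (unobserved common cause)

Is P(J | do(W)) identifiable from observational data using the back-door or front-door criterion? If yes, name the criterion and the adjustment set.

P(J|do(W)): frontdoor, adjust for {M}.

desc(W)\{W}={J,M}; candidates ⊆ {F,R}.
W↔J: latent back-door arc(s) into W.
size 0: {}; under {} W still reaches {F,J} ∋ J.
size 1: {F}, {R}; under {F} W still reaches {J} ∋ J.
size 2: {F,R}; under {F,R} W still reaches {J} ∋ J.
W↔J cannot be blocked by any observed set — no back-door set.
{M}: (i) intercepts every directed W→J path; (ii) no back-door W→{M}; (iii) {W} blocks every back-door {M}→J. Front-door holds.
P(J|do(W)) = Σ_{M} P(M|W) Σ_{W'} P(J|M,W')P(W').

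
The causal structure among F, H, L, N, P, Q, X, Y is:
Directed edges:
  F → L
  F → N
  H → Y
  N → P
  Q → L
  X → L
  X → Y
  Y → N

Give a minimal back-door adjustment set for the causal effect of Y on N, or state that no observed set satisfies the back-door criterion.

desc(Y)\{Y}={N,P}; candidates ⊆ {F,H,L,Q,X}.
∅: Y⊥N given ∅ in G with Y→· removed — back-door holds.

Y→N: minimal back-door set ∅.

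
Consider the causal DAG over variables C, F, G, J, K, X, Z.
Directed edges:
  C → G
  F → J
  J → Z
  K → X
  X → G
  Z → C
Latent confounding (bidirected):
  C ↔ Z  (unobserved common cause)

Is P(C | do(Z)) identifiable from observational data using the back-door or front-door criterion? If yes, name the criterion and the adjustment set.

P(C|do(Z)): not identifiable (no BD/FD set).

desc(Z)\{Z}={C,G}; candidates ⊆ {F,J,K,X}.
Z↔C: latent back-door arc(s) into Z.
size 0: {}; under {} Z still reaches {C,F,G,J} ∋ C.
size 1: {F}, {J}, {K} …(+1); under {F} Z still reaches {C,G,J} ∋ C.
size 2: {F,J}, {F,K}, {F,X} …(+3); under {F,J} Z still reaches {C,G} ∋ C.
Z↔C cannot be blocked by any observed set — no back-door set.
No mediator lies on a directed Z→…→C path.
Neither criterion identifies P(C|do(Z)) in this graph.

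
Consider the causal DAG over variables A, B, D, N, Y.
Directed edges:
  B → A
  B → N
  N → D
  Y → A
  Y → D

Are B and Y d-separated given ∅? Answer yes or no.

Bayes-Ball from B | ∅ reaches {A,D,N}.
Y ∉ reach(B|∅) ⇒ B ⊥ Y | ∅.

Yes — B ⊥ Y | ∅.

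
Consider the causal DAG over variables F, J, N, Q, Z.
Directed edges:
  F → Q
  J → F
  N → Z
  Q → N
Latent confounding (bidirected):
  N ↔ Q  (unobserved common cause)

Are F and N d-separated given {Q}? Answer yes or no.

No — F and N are d-connected given {Q}.

Bayes-Ball from F | {Q} reaches {J,N,Z}.
N ∈ reach(F|{Q}) ⇒ F ⊥̸ N | {Q}.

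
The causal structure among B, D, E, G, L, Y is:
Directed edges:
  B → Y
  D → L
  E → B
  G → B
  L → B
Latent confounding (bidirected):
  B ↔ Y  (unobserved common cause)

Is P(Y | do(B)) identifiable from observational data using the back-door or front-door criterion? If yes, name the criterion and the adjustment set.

P(Y|do(B)): not identifiable (no BD/FD set).

desc(B)\{B}={Y}; candidates ⊆ {D,E,G,L}.
B↔Y: latent back-door arc(s) into B.
size 0: {}; under {} B still reaches {D,E,G,L,Y} ∋ Y.
size 1: {D}, {E}, {G} …(+1); under {D} B still reaches {E,G,L,Y} ∋ Y.
size 2: {D,E}, {D,G}, {D,L} …(+3); under {D,E} B still reaches {G,L,Y} ∋ Y.
B↔Y cannot be blocked by any observed set — no back-door set.
No mediator lies on a directed B→…→Y path.
Neither criterion identifies P(Y|do(B)) in this graph.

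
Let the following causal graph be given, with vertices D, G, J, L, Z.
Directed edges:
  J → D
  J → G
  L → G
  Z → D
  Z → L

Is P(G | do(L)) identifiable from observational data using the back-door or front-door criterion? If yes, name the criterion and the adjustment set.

desc(L)\{L}={G}; candidates ⊆ {D,J,Z}.
∅: L⊥G given ∅ in G with L→· removed — back-door holds.
P(G|do(L)) = P(G|L) — no adjustment needed.

P(G|do(L)): backdoor, adjust for ∅.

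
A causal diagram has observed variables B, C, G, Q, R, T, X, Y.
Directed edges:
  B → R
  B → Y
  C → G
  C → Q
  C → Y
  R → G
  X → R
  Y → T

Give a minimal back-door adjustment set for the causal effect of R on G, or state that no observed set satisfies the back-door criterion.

desc(R)\{R}={G}; candidates ⊆ {B,C,Q,T,X,Y}.
∅: R⊥G given ∅ in G with R→· removed — back-door holds.

R→G: minimal back-door set ∅.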